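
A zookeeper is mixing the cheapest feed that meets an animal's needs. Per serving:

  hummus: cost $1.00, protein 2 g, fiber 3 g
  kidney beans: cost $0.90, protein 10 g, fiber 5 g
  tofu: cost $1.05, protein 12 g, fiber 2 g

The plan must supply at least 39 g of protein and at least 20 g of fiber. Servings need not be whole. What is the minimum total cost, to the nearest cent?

Minimising a linear cost over {protein ≥ 39, fiber ≥ 20, servings ≥ 0} — the optimum is at a vertex, using one or two foods.
hummus only: max(39/2, 20/3) = 19.5 servings → $19.50.
kidney beans only: max(39/10, 20/5) = 4 servings → $3.60.
tofu only: max(39/12, 20/2) = 10 servings → $10.50.
hummus + kidney beans with both tight: 0.25 servings and 3.85 servings → $3.71.
hummus + tofu with both tight: 5.062 servings and 2.406 servings → $7.59.
kidney beans + tofu: intersection lies outside the first quadrant.
Cheapest feasible corner: $3.60.

$3.60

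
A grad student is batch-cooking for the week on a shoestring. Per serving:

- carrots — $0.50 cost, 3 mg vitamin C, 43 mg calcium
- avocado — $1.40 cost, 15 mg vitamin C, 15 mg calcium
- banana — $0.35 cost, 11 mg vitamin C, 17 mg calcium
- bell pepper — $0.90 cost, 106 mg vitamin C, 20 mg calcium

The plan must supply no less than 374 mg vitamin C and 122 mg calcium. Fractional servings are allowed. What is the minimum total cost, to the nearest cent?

$3.75

The cheapest plan sits at a corner of the feasible region — with two constraints it uses at most two foods.
carrots only: max(374/3, 122/43) = 124.7 servings → $62.33.
avocado only: max(374/15, 122/15) = 24.93 servings → $34.91.
banana only: max(374/11, 122/17) = 34 servings → $11.90.
bell pepper only: max(374/106, 122/20) = 6.1 servings → $5.49.
carrots + avocado: intersection lies outside the first quadrant.
carrots + banana with both targets exact would need a negative amount; discard.
carrots + bell pepper with both tight: 1.212 servings and 3.494 servings → $3.75.
avocado + banana: intersection lies outside the first quadrant.
avocado + bell pepper with both tight: 4.226 servings and 2.93 servings → $8.55.
banana + bell pepper with both tight: 3.446 servings and 3.171 servings → $4.06.
So the least-cost plan costs $3.75.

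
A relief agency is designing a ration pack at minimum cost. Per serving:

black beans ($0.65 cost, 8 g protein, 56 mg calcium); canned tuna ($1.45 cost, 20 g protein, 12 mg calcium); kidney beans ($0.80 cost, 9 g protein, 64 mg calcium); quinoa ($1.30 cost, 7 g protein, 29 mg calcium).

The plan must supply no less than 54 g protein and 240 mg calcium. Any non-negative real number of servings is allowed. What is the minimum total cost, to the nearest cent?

$4.20

At the optimum either one food covers both requirements or two foods hit both targets exactly; no other combination can be cheaper.
black beans only: max(54/8, 240/56) = 6.75 servings → $4.39.
canned tuna only: max(54/20, 240/12) = 20 servings → $29.00.
kidney beans only: max(54/9, 240/64) = 6 servings → $4.80.
quinoa only: max(54/7, 240/29) = 8.276 servings → $10.76.
black beans + canned tuna with both tight: 4.055 servings and 1.078 servings → $4.20.
black beans + kidney beans with both targets exact would need a negative amount; discard.
black beans + quinoa with both tight: 0.7125 servings and 6.9 servings → $9.43.
canned tuna + kidney beans with both tight: 1.106 servings and 3.543 servings → $4.44.
canned tuna + quinoa with both targets exact would need a negative amount; discard.
kidney beans + quinoa with both tight: 0.6096 servings and 6.93 servings → $9.50.
Cheapest feasible corner: $4.20.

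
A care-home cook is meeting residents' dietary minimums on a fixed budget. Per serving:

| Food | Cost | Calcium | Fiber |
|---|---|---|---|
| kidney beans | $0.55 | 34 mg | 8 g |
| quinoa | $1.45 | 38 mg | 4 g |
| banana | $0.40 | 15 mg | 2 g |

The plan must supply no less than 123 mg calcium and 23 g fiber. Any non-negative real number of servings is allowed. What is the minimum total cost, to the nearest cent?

The cheapest plan sits at a corner of the feasible region — with two constraints it uses at most two foods.
kidney beans only: max(123/34, 23/8) = 3.618 servings → $1.99.
quinoa only: max(123/38, 23/4) = 5.75 servings → $8.34.
banana only: max(123/15, 23/2) = 11.5 servings → $4.60.
kidney beans + quinoa with both tight: 2.274 servings and 1.202 servings → $2.99.
kidney beans + banana with both tight: 1.904 servings and 3.885 servings → $2.60.
quinoa + banana with both targets exact would need a negative amount; discard.
So the least-cost plan costs $1.99.

$1.99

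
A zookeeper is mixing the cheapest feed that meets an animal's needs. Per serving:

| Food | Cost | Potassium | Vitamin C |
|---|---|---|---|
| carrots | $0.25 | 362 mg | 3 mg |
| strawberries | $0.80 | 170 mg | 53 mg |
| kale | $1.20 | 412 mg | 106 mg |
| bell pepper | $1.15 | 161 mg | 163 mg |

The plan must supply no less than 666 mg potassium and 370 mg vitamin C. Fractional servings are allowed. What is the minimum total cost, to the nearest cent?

$2.80

This is a tiny linear program; its minimum lies at a vertex of the feasible set. List the vertices and price them.
carrots only: max(666/362, 370/3) = 123.3 servings → $30.83.
strawberries only: max(666/170, 370/53) = 6.981 servings → $5.58.
kale only: max(666/412, 370/106) = 3.491 servings → $4.19.
bell pepper only: max(666/161, 370/163) = 4.137 servings → $4.76.
carrots + strawberries: the both-tight solution has a negative serving — not a feasible corner.
carrots + kale: intersection lies outside the first quadrant.
carrots + bell pepper with both tight: 0.8371 servings and 2.255 servings → $2.80.
strawberries + kale: the both-tight solution has a negative serving — not a feasible corner.
strawberries + bell pepper with both tight: 2.555 servings and 1.439 servings → $3.70.
kale + bell pepper with both tight: 0.978 servings and 1.634 servings → $3.05.
The minimum over all feasible corners is $2.80.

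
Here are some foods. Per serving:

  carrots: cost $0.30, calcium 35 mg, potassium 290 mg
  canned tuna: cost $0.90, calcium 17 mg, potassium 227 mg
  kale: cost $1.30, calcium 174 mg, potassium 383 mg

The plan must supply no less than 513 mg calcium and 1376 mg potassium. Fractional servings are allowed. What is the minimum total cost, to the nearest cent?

Two binding constraints pin down two serving amounts, so the optimal mix uses at most two foods. The candidates are each food alone (scaled to the tighter of calcium/potassium) and each pair with both constraints tight.
carrots only: max(513/35, 1376/290) = 14.66 servings → $4.40.
canned tuna only: max(513/17, 1376/227) = 30.18 servings → $27.16.
kale only: max(513/174, 1376/383) = 3.593 servings → $4.67.
carrots + canned tuna with both targets exact would need a negative amount; discard.
carrots + kale with both tight: 1.159 servings and 2.715 servings → $3.88.
canned tuna + kale with both tight: 1.302 servings and 2.821 servings → $4.84.
So the least-cost plan costs $3.88.

$3.88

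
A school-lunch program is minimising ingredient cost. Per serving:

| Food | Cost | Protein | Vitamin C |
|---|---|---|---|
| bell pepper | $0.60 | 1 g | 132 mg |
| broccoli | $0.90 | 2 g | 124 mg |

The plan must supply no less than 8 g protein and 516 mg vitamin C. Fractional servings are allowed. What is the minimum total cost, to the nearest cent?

Minimising a linear cost over {protein ≥ 8, vitamin C ≥ 516, servings ≥ 0} — the optimum is at a vertex, using one or two foods.
bell pepper only: max(8/1, 516/132) = 8 servings → $4.80.
broccoli only: max(8/2, 516/124) = 4.161 servings → $3.75.
bell pepper + broccoli with both tight: 0.2857 servings and 3.857 servings → $3.64.
So the least-cost plan costs $3.64.

$3.64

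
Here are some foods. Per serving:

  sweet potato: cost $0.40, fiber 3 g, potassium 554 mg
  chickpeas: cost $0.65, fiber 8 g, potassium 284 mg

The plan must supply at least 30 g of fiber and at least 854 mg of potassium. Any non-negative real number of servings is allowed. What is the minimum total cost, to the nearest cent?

At the optimum either one food covers both requirements or two foods hit both targets exactly; no other combination can be cheaper.
sweet potato only: max(30/3, 854/554) = 10 servings → $4.00.
chickpeas only: max(30/8, 854/284) = 3.75 servings → $2.44.
sweet potato + chickpeas: intersection lies outside the first quadrant.
So the least-cost plan costs $2.44.

$2.44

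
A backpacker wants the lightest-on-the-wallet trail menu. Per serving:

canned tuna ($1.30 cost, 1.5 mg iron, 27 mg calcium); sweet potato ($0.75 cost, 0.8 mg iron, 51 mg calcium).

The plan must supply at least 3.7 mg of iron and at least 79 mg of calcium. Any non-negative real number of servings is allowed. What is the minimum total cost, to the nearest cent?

$3.23

This is a tiny linear program; its minimum lies at a vertex of the feasible set. List the vertices and price them.
canned tuna only: max(3.7/1.5, 79/27) = 2.926 servings → $3.80.
sweet potato only: max(3.7/0.8, 79/51) = 4.625 servings → $3.47.
canned tuna + sweet potato with both tight: 2.286 servings and 0.3388 servings → $3.23.
So the least-cost plan costs $3.23.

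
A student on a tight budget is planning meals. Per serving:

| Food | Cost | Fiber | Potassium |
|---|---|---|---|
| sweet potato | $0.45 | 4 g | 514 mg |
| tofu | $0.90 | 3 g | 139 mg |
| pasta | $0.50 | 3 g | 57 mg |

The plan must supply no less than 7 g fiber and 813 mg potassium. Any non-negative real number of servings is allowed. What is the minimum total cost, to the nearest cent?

An LP optimum is at a vertex; with two nutrient constraints at most two foods are used. Check each candidate.
sweet potato only: max(7/4, 813/514) = 1.75 servings → $0.79.
tofu only: max(7/3, 813/139) = 5.849 servings → $5.26.
pasta only: max(7/3, 813/57) = 14.26 servings → $7.13.
sweet potato + tofu with both tight: 1.487 servings and 0.3509 servings → $0.98.
sweet potato + pasta with both tight: 1.553 servings and 0.2633 servings → $0.83.
tofu + pasta: intersection lies outside the first quadrant.
Cheapest feasible corner: $0.79.

$0.79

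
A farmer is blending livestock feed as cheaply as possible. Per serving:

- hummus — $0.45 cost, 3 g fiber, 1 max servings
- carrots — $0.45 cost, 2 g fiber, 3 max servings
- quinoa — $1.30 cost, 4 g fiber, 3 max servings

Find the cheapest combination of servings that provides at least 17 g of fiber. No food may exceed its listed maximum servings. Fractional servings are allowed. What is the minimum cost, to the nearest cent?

$4.40

Cost per g of fiber: hummus $0.1500, carrots $0.2250, quinoa $0.3250.
Take 1 serving of hummus: +3.0 g fiber for $0.45 (total $0.45, still need 14.0 g).
Take 3 servings of carrots: +6.0 g fiber for $1.35 (total $1.80, still need 8.0 g).
Take 2 servings of quinoa: +8.0 g fiber for $2.60 (total $4.40, still need 0.0 g).
Greedy by cheapest-per-g is optimal for a single linear constraint, so the minimum cost is $4.40.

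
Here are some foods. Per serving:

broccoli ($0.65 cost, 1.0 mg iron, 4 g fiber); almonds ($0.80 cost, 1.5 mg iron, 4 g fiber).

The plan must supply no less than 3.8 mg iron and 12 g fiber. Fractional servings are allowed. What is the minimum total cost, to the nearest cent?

Two binding constraints pin down two serving amounts, so the optimal mix uses at most two foods. The candidates are each food alone (scaled to the tighter of iron/fiber) and each pair with both constraints tight.
broccoli only: max(3.8/1.0, 12/4) = 3.8 servings → $2.47.
almonds only: max(3.8/1.5, 12/4) = 3 servings → $2.40.
broccoli + almonds with both tight: 1.4 servings and 1.6 servings → $2.19.
So the least-cost plan costs $2.19.

$2.19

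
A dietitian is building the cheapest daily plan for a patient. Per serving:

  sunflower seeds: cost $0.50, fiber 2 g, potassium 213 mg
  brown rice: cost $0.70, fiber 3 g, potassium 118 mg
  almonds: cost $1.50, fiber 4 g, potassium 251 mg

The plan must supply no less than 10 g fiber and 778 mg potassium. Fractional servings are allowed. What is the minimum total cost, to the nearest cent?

This is a tiny linear program; its minimum lies at a vertex of the feasible set. List the vertices and price them.
sunflower seeds only: max(10/2, 778/213) = 5 servings → $2.50.
brown rice only: max(10/3, 778/118) = 6.593 servings → $4.62.
almonds only: max(10/4, 778/251) = 3.1 servings → $4.65.
sunflower seeds + brown rice with both tight: 2.864 servings and 1.424 servings → $2.43.
sunflower seeds + almonds with both tight: 1.72 servings and 1.64 servings → $3.32.
brown rice + almonds: intersection lies outside the first quadrant.
The minimum over all feasible corners is $2.43.

$2.43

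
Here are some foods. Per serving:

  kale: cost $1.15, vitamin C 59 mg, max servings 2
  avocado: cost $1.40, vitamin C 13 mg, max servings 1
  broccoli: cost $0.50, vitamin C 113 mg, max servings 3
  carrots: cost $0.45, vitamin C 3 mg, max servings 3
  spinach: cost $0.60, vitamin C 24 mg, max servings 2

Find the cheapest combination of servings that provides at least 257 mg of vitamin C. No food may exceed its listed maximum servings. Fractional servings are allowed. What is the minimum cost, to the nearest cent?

$1.14

Cost per mg of vitamin C: broccoli $0.0044, kale $0.0195, spinach $0.0250, avocado $0.1077, carrots $0.1500.
Take 2.274 servings of broccoli: +257.0 mg vitamin C for $1.14 (total $1.14, still need 0.0 mg).
Greedy by cheapest-per-mg is optimal for a single linear constraint, so the minimum cost is $1.14.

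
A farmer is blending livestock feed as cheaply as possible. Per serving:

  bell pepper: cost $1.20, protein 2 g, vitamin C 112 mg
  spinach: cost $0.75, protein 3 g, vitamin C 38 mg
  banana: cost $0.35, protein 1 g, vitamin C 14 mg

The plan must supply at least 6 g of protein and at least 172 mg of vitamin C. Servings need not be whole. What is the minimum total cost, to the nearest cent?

With two linear requirements the optimum uses one or two foods; enumerate the corners.
bell pepper only: max(6/2, 172/112) = 3 servings → $3.60.
spinach only: max(6/3, 172/38) = 4.526 servings → $3.39.
banana only: max(6/1, 172/14) = 12.29 servings → $4.30.
bell pepper + spinach with both tight: 1.108 servings and 1.262 servings → $2.28.
bell pepper + banana with both tight: 1.048 servings and 3.905 servings → $2.62.
spinach + banana with both targets exact would need a negative amount; discard.
The minimum over all feasible corners is $2.28.

$2.28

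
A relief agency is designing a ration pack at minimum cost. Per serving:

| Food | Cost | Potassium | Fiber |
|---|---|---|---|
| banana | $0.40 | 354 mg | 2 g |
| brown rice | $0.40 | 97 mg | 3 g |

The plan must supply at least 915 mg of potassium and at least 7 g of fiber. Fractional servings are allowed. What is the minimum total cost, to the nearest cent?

$1.25

At the optimum either one food covers both requirements or two foods hit both targets exactly; no other combination can be cheaper.
banana only: max(915/354, 7/2) = 3.5 servings → $1.40.
brown rice only: max(915/97, 7/3) = 9.433 servings → $3.77.
banana + brown rice with both tight: 2.38 servings and 0.7465 servings → $1.25.
So the least-cost plan costs $1.25.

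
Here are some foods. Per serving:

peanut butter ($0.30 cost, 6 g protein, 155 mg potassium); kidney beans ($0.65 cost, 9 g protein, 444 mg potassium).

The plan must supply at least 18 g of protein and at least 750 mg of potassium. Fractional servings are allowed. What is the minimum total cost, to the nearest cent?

An LP optimum is at a vertex; with two nutrient constraints at most two foods are used. Check each candidate.
peanut butter only: max(18/6, 750/155) = 4.839 servings → $1.45.
kidney beans only: max(18/9, 750/444) = 2 servings → $1.30.
peanut butter + kidney beans with both tight: 0.9787 servings and 1.348 servings → $1.17.
So the least-cost plan costs $1.17.

$1.17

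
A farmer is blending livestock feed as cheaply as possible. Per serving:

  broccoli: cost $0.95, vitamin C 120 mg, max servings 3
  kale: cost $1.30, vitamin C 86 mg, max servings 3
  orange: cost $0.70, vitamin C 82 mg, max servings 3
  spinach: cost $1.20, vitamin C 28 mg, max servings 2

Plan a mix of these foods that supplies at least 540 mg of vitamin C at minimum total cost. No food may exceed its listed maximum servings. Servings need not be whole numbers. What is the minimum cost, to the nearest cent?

$4.39

Cost per mg of vitamin C: broccoli $0.0079, orange $0.0085, kale $0.0151, spinach $0.0429.
Take 3 servings of broccoli: +360.0 mg vitamin C for $2.85 (total $2.85, still need 180.0 mg).
Take 2.195 servings of orange: +180.0 mg vitamin C for $1.54 (total $4.39, still need 0.0 mg).
Greedy by cheapest-per-mg is optimal for a single linear constraint, so the minimum cost is $4.39.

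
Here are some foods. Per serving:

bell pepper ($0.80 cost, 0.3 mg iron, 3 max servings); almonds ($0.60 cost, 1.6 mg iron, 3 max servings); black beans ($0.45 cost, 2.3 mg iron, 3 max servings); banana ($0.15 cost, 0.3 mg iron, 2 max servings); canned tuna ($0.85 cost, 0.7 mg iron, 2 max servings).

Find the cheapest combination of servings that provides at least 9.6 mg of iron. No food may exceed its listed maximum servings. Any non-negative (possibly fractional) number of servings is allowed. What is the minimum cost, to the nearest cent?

Cost per mg of iron: black beans $0.1957, almonds $0.3750, banana $0.5000, canned tuna $1.2143, bell pepper $2.6667.
Take 3 servings of black beans: +6.9 mg iron for $1.35 (total $1.35, still need 2.7 mg).
Take 1.688 servings of almonds: +2.7 mg iron for $1.01 (total $2.36, still need 0.0 mg).
Filling from the cheapest source first is optimal under one linear minimum: $2.36.

$2.36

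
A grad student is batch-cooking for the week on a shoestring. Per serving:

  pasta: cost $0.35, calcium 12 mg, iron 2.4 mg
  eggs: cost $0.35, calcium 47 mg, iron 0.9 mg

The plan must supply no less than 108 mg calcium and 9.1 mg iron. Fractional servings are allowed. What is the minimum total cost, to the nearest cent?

$1.65

pasta only: max(108/12, 9.1/2.4) = 9 servings → $3.15.
eggs only: max(108/47, 9.1/0.9) = 10.11 servings → $3.54.
pasta + eggs with both tight: 3.24 servings and 1.471 servings → $1.65.
Cheapest feasible corner: $1.65.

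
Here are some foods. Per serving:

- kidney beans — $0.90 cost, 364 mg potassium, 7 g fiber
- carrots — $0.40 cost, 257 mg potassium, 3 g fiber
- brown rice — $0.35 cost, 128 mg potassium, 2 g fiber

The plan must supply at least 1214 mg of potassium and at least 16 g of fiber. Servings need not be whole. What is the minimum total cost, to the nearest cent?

$2.11

A basic optimal solution has at most two foods positive. Try each food alone and each pair with both targets met exactly.
kidney beans only: max(1214/364, 16/7) = 3.335 servings → $3.00.
carrots only: max(1214/257, 16/3) = 5.333 servings → $2.13.
brown rice only: max(1214/128, 16/2) = 9.484 servings → $3.32.
kidney beans + carrots with both tight: 0.6648 servings and 3.782 servings → $2.11.
kidney beans + brown rice: intersection lies outside the first quadrant.
carrots + brown rice with both tight: 2.923 servings and 3.615 servings → $2.43.
Cheapest feasible corner: $2.11.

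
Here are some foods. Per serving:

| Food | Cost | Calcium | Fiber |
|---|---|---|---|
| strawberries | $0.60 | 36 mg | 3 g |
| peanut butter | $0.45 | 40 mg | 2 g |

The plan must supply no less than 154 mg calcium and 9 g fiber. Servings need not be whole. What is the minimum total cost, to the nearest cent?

With two linear requirements the optimum uses one or two foods; enumerate the corners.
strawberries only: max(154/36, 9/3) = 4.278 servings → $2.57.
peanut butter only: max(154/40, 9/2) = 4.5 servings → $2.02.
strawberries + peanut butter with both tight: 1.083 servings and 2.875 servings → $1.94.
So the least-cost plan costs $1.94.

$1.94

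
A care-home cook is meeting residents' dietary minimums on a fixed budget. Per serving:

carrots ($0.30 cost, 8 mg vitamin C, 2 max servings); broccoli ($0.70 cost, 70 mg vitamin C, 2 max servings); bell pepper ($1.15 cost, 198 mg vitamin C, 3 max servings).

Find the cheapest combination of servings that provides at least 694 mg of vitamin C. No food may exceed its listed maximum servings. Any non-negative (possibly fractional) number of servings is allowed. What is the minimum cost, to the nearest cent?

Cost per mg of vitamin C: bell pepper $0.0058, broccoli $0.0100, carrots $0.0375.
Take 3 servings of bell pepper: +594.0 mg vitamin C for $3.45 (total $3.45, still need 100.0 mg).
Take 1.429 servings of broccoli: +100.0 mg vitamin C for $1.00 (total $4.45, still need 0.0 mg).
Greedy by cheapest-per-mg is optimal for a single linear constraint, so the minimum cost is $4.45.

$4.45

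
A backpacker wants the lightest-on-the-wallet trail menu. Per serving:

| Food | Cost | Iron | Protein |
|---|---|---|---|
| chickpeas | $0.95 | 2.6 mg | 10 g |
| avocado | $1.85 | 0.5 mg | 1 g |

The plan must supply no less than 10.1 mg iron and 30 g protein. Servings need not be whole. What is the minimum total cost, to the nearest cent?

With two linear requirements the optimum uses one or two foods; enumerate the corners.
chickpeas only: max(10.1/2.6, 30/10) = 3.885 servings → $3.69.
avocado only: max(10.1/0.5, 30/1) = 30 servings → $55.50.
chickpeas + avocado with both tight: 2.042 servings and 9.583 servings → $19.67.
So the least-cost plan costs $3.69.

$3.69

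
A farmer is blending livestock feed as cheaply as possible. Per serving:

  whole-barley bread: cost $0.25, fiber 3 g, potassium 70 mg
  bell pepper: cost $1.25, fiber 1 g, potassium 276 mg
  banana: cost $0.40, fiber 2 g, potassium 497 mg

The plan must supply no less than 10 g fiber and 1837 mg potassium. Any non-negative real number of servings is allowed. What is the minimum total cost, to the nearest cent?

Check every corner: each single food scaled to meet both minima, and each pair solved so both constraints bind.
whole-barley bread only: max(10/3, 1837/70) = 26.24 servings → $6.56.
bell pepper only: max(10/1, 1837/276) = 10 servings → $12.50.
banana only: max(10/2, 1837/497) = 5 servings → $2.00.
whole-barley bread + bell pepper with both tight: 1.218 servings and 6.347 servings → $8.24.
whole-barley bread + banana with both tight: 0.9593 servings and 3.561 servings → $1.66.
bell pepper + banana with both targets exact would need a negative amount; discard.
The minimum over all feasible corners is $1.66.

$1.66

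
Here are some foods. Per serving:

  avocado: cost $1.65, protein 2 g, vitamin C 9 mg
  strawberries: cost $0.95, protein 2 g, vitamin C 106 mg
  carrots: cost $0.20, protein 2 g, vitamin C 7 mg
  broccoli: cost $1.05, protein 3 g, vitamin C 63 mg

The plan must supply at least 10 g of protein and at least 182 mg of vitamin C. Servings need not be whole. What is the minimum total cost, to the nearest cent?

The cheapest plan sits at a corner of the feasible region — with two constraints it uses at most two foods.
avocado only: max(10/2, 182/9) = 20.22 servings → $33.37.
strawberries only: max(10/2, 182/106) = 5 servings → $4.75.
carrots only: max(10/2, 182/7) = 26 servings → $5.20.
broccoli only: max(10/3, 182/63) = 3.333 servings → $3.50.
avocado + strawberries with both tight: 3.588 servings and 1.412 servings → $7.26.
avocado + carrots: the both-tight solution has a negative serving — not a feasible corner.
avocado + broccoli with both tight: 0.8485 servings and 2.768 servings → $4.31.
strawberries + carrots with both tight: 1.485 servings and 3.515 servings → $2.11.
strawberries + broccoli with both targets exact would need a negative amount; discard.
carrots + broccoli with both tight: 0.8 servings and 2.8 servings → $3.10.
The minimum over all feasible corners is $2.11.

$2.11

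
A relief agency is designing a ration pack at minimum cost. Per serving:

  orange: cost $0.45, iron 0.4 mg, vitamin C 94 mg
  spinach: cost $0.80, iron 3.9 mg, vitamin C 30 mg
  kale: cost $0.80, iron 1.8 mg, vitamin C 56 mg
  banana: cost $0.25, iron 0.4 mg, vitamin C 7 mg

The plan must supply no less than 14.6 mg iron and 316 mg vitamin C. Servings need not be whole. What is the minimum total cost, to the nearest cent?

$3.82

Minimising a linear cost over {iron ≥ 14.6, vitamin C ≥ 316, servings ≥ 0} — the optimum is at a vertex, using one or two foods.
orange only: max(14.6/0.4, 316/94) = 36.5 servings → $16.43.
spinach only: max(14.6/3.9, 316/30) = 10.53 servings → $8.43.
kale only: max(14.6/1.8, 316/56) = 8.111 servings → $6.49.
banana only: max(14.6/0.4, 316/7) = 45.14 servings → $11.29.
orange + spinach with both tight: 2.24 servings and 3.514 servings → $3.82.
orange + kale with both targets exact would need a negative amount; discard.
orange + banana with both tight: 0.6954 servings and 35.8 servings → $9.26.
spinach + kale with both tight: 1.513 servings and 4.832 servings → $5.08.
spinach + banana with both targets exact would need a negative amount; discard.
kale + banana with both tight: 2.469 servings and 25.39 servings → $8.32.
Cheapest feasible corner: $3.82.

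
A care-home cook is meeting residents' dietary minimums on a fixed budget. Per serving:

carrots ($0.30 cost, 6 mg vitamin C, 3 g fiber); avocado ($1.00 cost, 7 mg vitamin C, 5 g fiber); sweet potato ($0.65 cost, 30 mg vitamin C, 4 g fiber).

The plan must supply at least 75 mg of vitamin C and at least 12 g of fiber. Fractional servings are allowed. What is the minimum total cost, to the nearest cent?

$1.78

Two binding constraints pin down two serving amounts, so the optimal mix uses at most two foods. The candidates are each food alone (scaled to the tighter of vitamin C/fiber) and each pair with both constraints tight.
carrots only: max(75/6, 12/3) = 12.5 servings → $3.75.
avocado only: max(75/7, 12/5) = 10.71 servings → $10.71.
sweet potato only: max(75/30, 12/4) = 3 servings → $1.95.
carrots + avocado: the both-tight solution has a negative serving — not a feasible corner.
carrots + sweet potato with both tight: 0.9091 servings and 2.318 servings → $1.78.
avocado + sweet potato with both tight: 0.4918 servings and 2.385 servings → $2.04.
The minimum over all feasible corners is $1.78.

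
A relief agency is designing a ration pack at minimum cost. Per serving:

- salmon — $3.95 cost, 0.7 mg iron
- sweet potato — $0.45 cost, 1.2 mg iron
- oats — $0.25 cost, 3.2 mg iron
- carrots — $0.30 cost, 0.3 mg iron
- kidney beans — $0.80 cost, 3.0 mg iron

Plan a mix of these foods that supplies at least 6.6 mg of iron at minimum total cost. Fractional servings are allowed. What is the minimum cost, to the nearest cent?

Cost per mg of iron: oats $0.0781, kidney beans $0.2667, sweet potato $0.3750, carrots $1.0000, salmon $5.6429.
With no serving limits, use only oats: 6.6 mg / 3.2 mg = 2.062 servings × $0.25 = $0.52.

$0.52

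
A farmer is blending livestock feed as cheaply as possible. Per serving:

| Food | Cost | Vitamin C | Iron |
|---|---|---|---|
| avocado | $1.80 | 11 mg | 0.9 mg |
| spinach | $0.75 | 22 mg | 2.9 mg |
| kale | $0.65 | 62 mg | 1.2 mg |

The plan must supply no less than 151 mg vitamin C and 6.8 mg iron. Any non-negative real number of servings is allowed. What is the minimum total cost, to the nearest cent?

$2.40

Check every corner: each single food scaled to meet both minima, and each pair solved so both constraints bind.
avocado only: max(151/11, 6.8/0.9) = 13.73 servings → $24.71.
spinach only: max(151/22, 6.8/2.9) = 6.864 servings → $5.15.
kale only: max(151/62, 6.8/1.2) = 5.667 servings → $3.68.
avocado + spinach: intersection lies outside the first quadrant.
avocado + kale with both tight: 5.643 servings and 1.434 servings → $11.09.
spinach + kale with both tight: 1.567 servings and 1.879 servings → $2.40.
Cheapest feasible corner: $2.40.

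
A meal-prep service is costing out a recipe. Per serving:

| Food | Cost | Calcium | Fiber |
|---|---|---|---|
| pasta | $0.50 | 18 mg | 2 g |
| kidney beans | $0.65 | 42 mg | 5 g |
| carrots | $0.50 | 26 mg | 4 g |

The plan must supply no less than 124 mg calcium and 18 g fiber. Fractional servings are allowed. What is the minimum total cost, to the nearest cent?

$2.27

The cheapest plan sits at a corner of the feasible region — with two constraints it uses at most two foods.
pasta only: max(124/18, 18/2) = 9 servings → $4.50.
kidney beans only: max(124/42, 18/5) = 3.6 servings → $2.34.
carrots only: max(124/26, 18/4) = 4.769 servings → $2.38.
pasta + kidney beans: intersection lies outside the first quadrant.
pasta + carrots with both tight: 1.4 servings and 3.8 servings → $2.60.
kidney beans + carrots with both tight: 0.7368 servings and 3.579 servings → $2.27.
Cheapest feasible corner: $2.27.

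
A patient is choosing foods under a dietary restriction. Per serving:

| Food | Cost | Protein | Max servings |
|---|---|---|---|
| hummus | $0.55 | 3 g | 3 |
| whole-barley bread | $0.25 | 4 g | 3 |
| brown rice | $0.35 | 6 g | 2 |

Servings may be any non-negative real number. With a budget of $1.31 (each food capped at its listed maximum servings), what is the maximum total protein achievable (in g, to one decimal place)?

Protein per dollar: brown rice 17.14, whole-barley bread 16, hummus 5.455.
Take 2 servings of brown rice: spends $0.70, +12.0 g protein (running total 12.0 g).
Take 2.44 servings of whole-barley bread: spends $0.61, +9.8 g protein (running total 21.8 g).
Greedy by best ratio exhausts the cost allowance optimally: 21.8 g.

21.8 g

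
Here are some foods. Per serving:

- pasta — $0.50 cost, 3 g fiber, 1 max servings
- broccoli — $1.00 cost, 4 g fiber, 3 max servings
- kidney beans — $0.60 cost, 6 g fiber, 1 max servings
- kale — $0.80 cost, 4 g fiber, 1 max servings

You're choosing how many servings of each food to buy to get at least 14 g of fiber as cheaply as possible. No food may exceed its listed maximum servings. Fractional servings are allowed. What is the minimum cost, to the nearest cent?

Cost per g of fiber: kidney beans $0.1000, pasta $0.1667, kale $0.2000, broccoli $0.2500.
Take 1 serving of kidney beans: +6.0 g fiber for $0.60 (total $0.60, still need 8.0 g).
Take 1 serving of pasta: +3.0 g fiber for $0.50 (total $1.10, still need 5.0 g).
Take 1 serving of kale: +4.0 g fiber for $0.80 (total $1.90, still need 1.0 g).
Take 0.25 servings of broccoli: +1.0 g fiber for $0.25 (total $2.15, still need 0.0 g).
Greedy by cheapest-per-g is optimal for a single linear constraint, so the minimum cost is $2.15.

$2.15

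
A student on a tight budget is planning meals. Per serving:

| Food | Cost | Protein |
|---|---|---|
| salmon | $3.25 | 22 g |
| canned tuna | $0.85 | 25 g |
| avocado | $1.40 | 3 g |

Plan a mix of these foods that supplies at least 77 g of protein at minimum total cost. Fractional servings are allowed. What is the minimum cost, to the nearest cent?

Cost per g of protein: canned tuna $0.0340, salmon $0.1477, avocado $0.4667.
With no serving limits, use only canned tuna: 77 g / 25 g = 3.08 servings × $0.85 = $2.62.

$2.62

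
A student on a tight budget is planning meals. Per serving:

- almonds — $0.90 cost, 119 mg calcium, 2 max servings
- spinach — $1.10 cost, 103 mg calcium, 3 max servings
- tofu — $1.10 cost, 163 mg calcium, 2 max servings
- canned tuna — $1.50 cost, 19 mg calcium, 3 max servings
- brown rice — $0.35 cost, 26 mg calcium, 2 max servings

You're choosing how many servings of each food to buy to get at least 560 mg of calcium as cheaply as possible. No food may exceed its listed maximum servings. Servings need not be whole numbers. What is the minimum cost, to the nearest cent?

Cost per mg of calcium: tofu $0.0067, almonds $0.0076, spinach $0.0107, brown rice $0.0135, canned tuna $0.0789.
Take 2 servings of tofu: +326.0 mg calcium for $2.20 (total $2.20, still need 234.0 mg).
Take 1.966 servings of almonds: +234.0 mg calcium for $1.77 (total $3.97, still need 0.0 mg).
Filling from the cheapest source first is optimal under one linear minimum: $3.97.

$3.97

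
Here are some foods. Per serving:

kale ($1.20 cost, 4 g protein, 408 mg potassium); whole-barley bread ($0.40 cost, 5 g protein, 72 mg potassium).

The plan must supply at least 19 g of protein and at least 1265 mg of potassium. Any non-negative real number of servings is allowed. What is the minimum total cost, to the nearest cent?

At the optimum either one food covers both requirements or two foods hit both targets exactly; no other combination can be cheaper.
kale only: max(19/4, 1265/408) = 4.75 servings → $5.70.
whole-barley bread only: max(19/5, 1265/72) = 17.57 servings → $7.03.
kale + whole-barley bread with both tight: 2.829 servings and 1.537 servings → $4.01.
So the least-cost plan costs $4.01.

$4.01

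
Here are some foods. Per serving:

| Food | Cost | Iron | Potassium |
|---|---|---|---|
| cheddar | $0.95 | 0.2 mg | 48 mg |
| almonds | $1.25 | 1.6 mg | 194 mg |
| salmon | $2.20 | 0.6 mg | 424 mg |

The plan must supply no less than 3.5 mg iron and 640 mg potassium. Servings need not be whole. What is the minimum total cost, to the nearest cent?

$3.80

With two linear requirements the optimum uses one or two foods; enumerate the corners.
cheddar only: max(3.5/0.2, 640/48) = 17.5 servings → $16.62.
almonds only: max(3.5/1.6, 640/194) = 3.299 servings → $4.12.
salmon only: max(3.5/0.6, 640/424) = 5.833 servings → $12.83.
cheddar + almonds with both tight: 9.079 servings and 1.053 servings → $9.94.
cheddar + salmon: the both-tight solution has a negative serving — not a feasible corner.
almonds + salmon with both tight: 1.957 servings and 0.6139 servings → $3.80.
The minimum over all feasible corners is $3.80.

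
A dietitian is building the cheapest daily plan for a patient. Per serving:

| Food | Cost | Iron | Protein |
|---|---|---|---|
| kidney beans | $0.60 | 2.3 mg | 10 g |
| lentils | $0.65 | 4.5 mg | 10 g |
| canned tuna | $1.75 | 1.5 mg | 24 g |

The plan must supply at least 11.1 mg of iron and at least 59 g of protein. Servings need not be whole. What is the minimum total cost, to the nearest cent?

$3.54

For a min-cost LP with two ≥-constraints, a basic feasible solution has at most two positive variables.
kidney beans only: max(11.1/2.3, 59/10) = 5.9 servings → $3.54.
lentils only: max(11.1/4.5, 59/10) = 5.9 servings → $3.83.
canned tuna only: max(11.1/1.5, 59/24) = 7.4 servings → $12.95.
kidney beans + lentils: the both-tight solution has a negative serving — not a feasible corner.
kidney beans + canned tuna with both tight: 4.425 servings and 0.6144 servings → $3.73.
lentils + canned tuna with both tight: 1.913 servings and 1.661 servings → $4.15.
So the least-cost plan costs $3.54.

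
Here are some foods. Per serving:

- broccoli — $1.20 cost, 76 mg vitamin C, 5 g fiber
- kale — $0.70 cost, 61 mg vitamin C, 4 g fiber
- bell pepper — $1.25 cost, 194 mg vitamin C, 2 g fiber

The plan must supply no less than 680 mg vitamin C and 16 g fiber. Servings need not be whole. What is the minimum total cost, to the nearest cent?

$5.20

Minimising a linear cost over {vitamin C ≥ 680, fiber ≥ 16, servings ≥ 0} — the optimum is at a vertex, using one or two foods.
broccoli only: max(680/76, 16/5) = 8.947 servings → $10.74.
kale only: max(680/61, 16/4) = 11.15 servings → $7.80.
bell pepper only: max(680/194, 16/2) = 8 servings → $10.00.
broccoli + kale: the both-tight solution has a negative serving — not a feasible corner.
broccoli + bell pepper with both tight: 2.132 servings and 2.67 servings → $5.90.
kale + bell pepper with both tight: 2.667 servings and 2.667 servings → $5.20.
The minimum over all feasible corners is $5.20.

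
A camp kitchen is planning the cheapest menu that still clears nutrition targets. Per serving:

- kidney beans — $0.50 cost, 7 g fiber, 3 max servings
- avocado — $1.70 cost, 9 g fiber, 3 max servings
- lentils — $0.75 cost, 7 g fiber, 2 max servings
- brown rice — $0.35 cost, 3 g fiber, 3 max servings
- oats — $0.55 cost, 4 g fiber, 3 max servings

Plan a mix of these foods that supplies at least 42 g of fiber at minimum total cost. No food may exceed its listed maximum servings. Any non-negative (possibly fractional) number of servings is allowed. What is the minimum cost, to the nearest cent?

$3.82

Cost per g of fiber: kidney beans $0.0714, lentils $0.1071, brown rice $0.1167, oats $0.1375, avocado $0.1889.
Take 3 servings of kidney beans: +21.0 g fiber for $1.50 (total $1.50, still need 21.0 g).
Take 2 servings of lentils: +14.0 g fiber for $1.50 (total $3.00, still need 7.0 g).
Take 2.333 servings of brown rice: +7.0 g fiber for $0.82 (total $3.82, still need 0.0 g).
Filling from the cheapest source first is optimal under one linear minimum: $3.82.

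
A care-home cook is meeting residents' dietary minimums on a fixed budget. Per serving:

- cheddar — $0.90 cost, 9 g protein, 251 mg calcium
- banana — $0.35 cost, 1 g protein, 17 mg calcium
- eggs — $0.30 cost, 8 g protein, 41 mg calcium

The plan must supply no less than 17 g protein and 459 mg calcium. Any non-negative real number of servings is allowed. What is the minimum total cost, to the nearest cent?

For a min-cost LP with two ≥-constraints, a basic feasible solution has at most two positive variables.
cheddar only: max(17/9, 459/251) = 1.889 servings → $1.70.
banana only: max(17/1, 459/17) = 27 servings → $9.45.
eggs only: max(17/8, 459/41) = 11.2 servings → $3.36.
cheddar + banana with both tight: 1.735 servings and 1.388 servings → $2.05.
cheddar + eggs with both tight: 1.815 servings and 0.08298 servings → $1.66.
banana + eggs: intersection lies outside the first quadrant.
Cheapest feasible corner: $1.66.

$1.66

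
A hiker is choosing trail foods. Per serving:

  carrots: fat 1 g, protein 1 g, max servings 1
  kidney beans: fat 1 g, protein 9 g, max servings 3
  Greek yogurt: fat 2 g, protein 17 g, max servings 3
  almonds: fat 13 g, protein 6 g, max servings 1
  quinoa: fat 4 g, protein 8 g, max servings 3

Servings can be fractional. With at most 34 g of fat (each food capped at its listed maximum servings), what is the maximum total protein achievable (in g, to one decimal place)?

108.5 g

Protein per g fat: kidney beans 9, Greek yogurt 8.5, quinoa 2, carrots 1, almonds 0.4615.
Take 3 servings of kidney beans: uses 3 g fat, +27.0 g protein (running total 27.0 g).
Take 3 servings of Greek yogurt: uses 6 g fat, +51.0 g protein (running total 78.0 g).
Take 3 servings of quinoa: uses 12 g fat, +24.0 g protein (running total 102.0 g).
Take 1 serving of carrots: uses 1 g fat, +1.0 g protein (running total 103.0 g).
Take 0.9231 servings of almonds: uses 12 g fat, +5.5 g protein (running total 108.5 g).
Filling greedily by protein-per-g fat is optimal for one linear limit, giving 108.5 g.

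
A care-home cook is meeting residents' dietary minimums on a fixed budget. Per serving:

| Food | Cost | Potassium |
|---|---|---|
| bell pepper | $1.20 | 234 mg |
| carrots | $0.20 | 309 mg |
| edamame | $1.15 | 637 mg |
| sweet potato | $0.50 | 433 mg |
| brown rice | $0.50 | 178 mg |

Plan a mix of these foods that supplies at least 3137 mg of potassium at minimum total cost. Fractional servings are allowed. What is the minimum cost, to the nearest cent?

$2.03

Cost per mg of potassium: carrots $0.0006, sweet potato $0.0012, edamame $0.0018, brown rice $0.0028, bell pepper $0.0051.
With no serving limits, use only carrots: 3137 mg / 309 mg = 10.15 servings × $0.20 = $2.03.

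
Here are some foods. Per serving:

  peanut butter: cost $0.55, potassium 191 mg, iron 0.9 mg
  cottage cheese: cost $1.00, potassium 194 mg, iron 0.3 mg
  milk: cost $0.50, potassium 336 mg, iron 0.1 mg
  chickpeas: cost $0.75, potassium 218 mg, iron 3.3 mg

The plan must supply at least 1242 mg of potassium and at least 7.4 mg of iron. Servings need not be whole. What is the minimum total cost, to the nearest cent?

Check every corner: each single food scaled to meet both minima, and each pair solved so both constraints bind.
peanut butter only: max(1242/191, 7.4/0.9) = 8.222 servings → $4.52.
cottage cheese only: max(1242/194, 7.4/0.3) = 24.67 servings → $24.67.
milk only: max(1242/336, 7.4/0.1) = 74 servings → $37.00.
chickpeas only: max(1242/218, 7.4/3.3) = 5.697 servings → $4.27.
peanut butter + cottage cheese with both targets exact would need a negative amount; discard.
peanut butter + milk: intersection lies outside the first quadrant.
peanut butter + chickpeas with both tight: 5.725 servings and 0.6809 servings → $3.66.
cottage cheese + milk with both targets exact would need a negative amount; discard.
cottage cheese + chickpeas with both tight: 4.324 servings and 1.849 servings → $5.71.
milk + chickpeas with both tight: 2.286 servings and 2.173 servings → $2.77.
The minimum over all feasible corners is $2.77.

$2.77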